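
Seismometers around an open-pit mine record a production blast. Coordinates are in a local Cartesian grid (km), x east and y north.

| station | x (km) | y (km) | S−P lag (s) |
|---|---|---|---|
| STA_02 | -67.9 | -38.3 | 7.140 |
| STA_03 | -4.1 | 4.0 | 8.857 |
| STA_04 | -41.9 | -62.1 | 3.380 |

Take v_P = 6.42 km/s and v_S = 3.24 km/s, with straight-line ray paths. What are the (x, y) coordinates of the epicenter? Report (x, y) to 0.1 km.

Distance from S−P lag: d = Δt · v_P v_S / (v_P − v_S) = Δt · (6.42·3.24)/(6.42−3.24) ≈ 6.5411·Δt.
So d_STA_02 = 46.70, d_STA_03 = 57.93, d_STA_04 = 22.11 km.
Circle about each station: (x + 67.9)² + (y + 38.3)² = 46.70²; (x + 4.1)² + (y − 4.0)² = 57.93²; (x + 41.9)² + (y + 62.1)² = 22.11².
Subtracting the STA_02 equation from the STA_03 and STA_04 equations removes the quadratic terms:
127.6 x + 84.6 y = -7219.48
52.0 x − 47.6 y = 1226.76
Solving the 2×2 system: x ≈ -22.9, y ≈ -50.8 km.

(-22.9, -50.8)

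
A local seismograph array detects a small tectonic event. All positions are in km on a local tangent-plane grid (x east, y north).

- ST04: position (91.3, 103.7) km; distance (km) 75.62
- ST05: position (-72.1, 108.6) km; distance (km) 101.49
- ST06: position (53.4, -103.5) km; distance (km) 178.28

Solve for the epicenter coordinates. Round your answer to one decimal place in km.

(22.6, 72.1)

Circle about each station: (x − 91.3)² + (y − 103.7)² = 75.62²; (x + 72.1)² + (y − 108.6)² = 101.49²; (x − 53.4)² + (y + 103.5)² = 178.28².
Subtracting the ST04 equation from the ST05 and ST06 equations removes the quadratic terms:
-326.8 x + 9.8 y = -6678.85
-75.8 x − 414.4 y = -31590.94
Solving the 2×2 system: x ≈ 22.6, y ≈ 72.1 km.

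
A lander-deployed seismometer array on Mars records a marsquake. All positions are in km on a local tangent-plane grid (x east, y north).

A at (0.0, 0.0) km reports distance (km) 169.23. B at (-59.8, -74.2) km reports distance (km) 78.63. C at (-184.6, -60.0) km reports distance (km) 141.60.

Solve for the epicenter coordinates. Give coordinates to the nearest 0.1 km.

Circle about each station: x² + y² = 169.23²; (x + 59.8)² + (y + 74.2)² = 78.63²; (x + 184.6)² + (y + 60.0)² = 141.60².
Subtracting the A equation from the B and C equations removes the quadratic terms:
-119.6 x − 148.4 y = 31537.80
-369.2 x − 120.0 y = 46265.39
Solving the 2×2 system: x ≈ -76.2, y ≈ -151.1 km.
Check against A (with the unrounded x, y): √(x²+y²) = 169.23 ≈ 169.23 km. ✓

-76.2 km east, -151.1 km north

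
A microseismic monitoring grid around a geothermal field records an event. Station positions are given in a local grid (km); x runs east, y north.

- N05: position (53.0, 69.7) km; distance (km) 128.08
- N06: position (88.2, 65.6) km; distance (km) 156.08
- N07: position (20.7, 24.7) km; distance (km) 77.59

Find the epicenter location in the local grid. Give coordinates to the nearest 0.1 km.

Circle about each station: (x − 53.0)² + (y − 69.7)² = 128.08²; (x − 88.2)² + (y − 65.6)² = 156.08²; (x − 20.7)² + (y − 24.7)² = 77.59².
Subtracting the N05 equation from the N06 and N07 equations removes the quadratic terms:
70.4 x − 8.2 y = -3540.97
-64.6 x − 90.0 y = 3755.77
Solving the 2×2 system: x ≈ -50.9, y ≈ -5.2 km.
Check against N05 (with the unrounded x, y): √((x − 53.0)²+(y − 69.7)²) = 128.08 ≈ 128.08 km. ✓

(-50.9, -5.2)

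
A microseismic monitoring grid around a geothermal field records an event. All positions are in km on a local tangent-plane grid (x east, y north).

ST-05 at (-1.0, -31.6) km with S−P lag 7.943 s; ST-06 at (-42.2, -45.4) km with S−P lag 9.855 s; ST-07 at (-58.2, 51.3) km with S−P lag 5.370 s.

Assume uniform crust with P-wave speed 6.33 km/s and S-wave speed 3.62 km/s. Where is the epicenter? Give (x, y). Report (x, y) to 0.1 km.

x ≈ -16.3 km, y ≈ 33.8 km

Distance from S−P lag: d = Δt · v_P v_S / (v_P − v_S) = Δt · (6.33·3.62)/(6.33−3.62) ≈ 8.4556·Δt.
So d_ST-05 = 67.16, d_ST-06 = 83.33, d_ST-07 = 45.41 km.
Circle about each station: (x + 1.0)² + (y + 31.6)² = 67.16²; (x + 42.2)² + (y + 45.4)² = 83.33²; (x + 58.2)² + (y − 51.3)² = 45.41².
Subtracting pairs of circle equations eliminates x²+y² and gives linear equations (the radical axes):
-82.4 x − 27.6 y = 409.02
-114.4 x + 165.8 y = 7467.77
Solving the 2×2 system: x ≈ -16.3, y ≈ 33.8 km.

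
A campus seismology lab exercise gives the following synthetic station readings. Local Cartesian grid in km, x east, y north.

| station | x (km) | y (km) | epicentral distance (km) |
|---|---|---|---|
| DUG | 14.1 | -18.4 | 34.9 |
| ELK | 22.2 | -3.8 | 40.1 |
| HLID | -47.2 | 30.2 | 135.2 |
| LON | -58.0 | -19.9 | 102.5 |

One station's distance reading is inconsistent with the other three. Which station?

HLID

Solve using three stations at a time. Using DUG, ELK, LON (subtract circle equations pairwise → linear system) gives (x, y) ≈ (42.9, -38.2).
Distances from that point to each station vs reported:
  DUG: calculated 34.9 vs reported 34.9 → residual 0.0 km
  ELK: calculated 40.1 vs reported 40.1 → residual 0.0 km
  HLID: calculated 113.1 vs reported 135.2 → residual 22.1 km
  LON: calculated 102.5 vs reported 102.5 → residual 0.0 km
DUG, ELK, LON are mutually consistent (residuals ≈ 0); HLID is off by 22.1 km.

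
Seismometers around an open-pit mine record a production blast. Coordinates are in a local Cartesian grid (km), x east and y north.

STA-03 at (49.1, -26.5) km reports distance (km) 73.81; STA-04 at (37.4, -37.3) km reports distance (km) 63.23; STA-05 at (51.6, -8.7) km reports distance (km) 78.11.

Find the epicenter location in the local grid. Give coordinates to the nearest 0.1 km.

x ≈ -24.7 km, y ≈ -25.4 km

Circle about each station: (x − 49.1)² + (y + 26.5)² = 73.81²; (x − 37.4)² + (y + 37.3)² = 63.23²; (x − 51.6)² + (y + 8.7)² = 78.11².
Subtracting pairs of circle equations eliminates x²+y² and gives linear equations (the radical axes):
-23.4 x − 21.6 y = 1126.87
5.0 x + 35.6 y = -1028.07
Solving the 2×2 system: x ≈ -24.7, y ≈ -25.4 km.
Check against STA-03 (with the unrounded x, y): √((x − 49.1)²+(y + 26.5)²) = 73.81 ≈ 73.81 km. ✓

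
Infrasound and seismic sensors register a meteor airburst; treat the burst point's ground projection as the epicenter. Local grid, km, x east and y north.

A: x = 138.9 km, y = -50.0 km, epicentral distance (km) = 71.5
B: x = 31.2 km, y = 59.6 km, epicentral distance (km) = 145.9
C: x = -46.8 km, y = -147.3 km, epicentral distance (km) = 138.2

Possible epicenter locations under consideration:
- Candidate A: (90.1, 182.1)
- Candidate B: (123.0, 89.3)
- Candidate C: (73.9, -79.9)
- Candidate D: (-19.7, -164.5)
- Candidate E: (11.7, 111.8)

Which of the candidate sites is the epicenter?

For each candidate, compare |candidate − station| to the reported distance:
Candidate A: residuals A 165.7, B 10.0, C 218.5 → max 218.5 km
Candidate B: residuals A 68.7, B 49.4, C 153.0 → max 153.0 km
Candidate C: residuals A 0.0, B 0.0, C 0.0 → max 0.0 km
Candidate D: residuals A 124.1, B 83.9, C 106.1 → max 124.1 km
Candidate E: residuals A 134.3, B 90.2, C 127.4 → max 134.3 km
Only Candidate C has all residuals ≈ 0.

Candidate C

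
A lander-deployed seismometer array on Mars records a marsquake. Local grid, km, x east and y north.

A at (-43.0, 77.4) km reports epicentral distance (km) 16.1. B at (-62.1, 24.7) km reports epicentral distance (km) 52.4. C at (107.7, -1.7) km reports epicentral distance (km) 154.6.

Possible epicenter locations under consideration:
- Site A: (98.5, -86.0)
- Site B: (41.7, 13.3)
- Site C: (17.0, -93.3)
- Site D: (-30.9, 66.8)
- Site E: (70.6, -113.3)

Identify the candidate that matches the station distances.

Site D

For each candidate, compare |candidate − station| to the reported distance:
Site A: residuals A 200.1, B 142.7, C 69.8 → max 200.1 km
Site B: residuals A 90.1, B 52.0, C 86.9 → max 90.1 km
Site C: residuals A 164.8, B 89.7, C 25.7 → max 164.8 km
Site D: residuals A 0.0, B 0.0, C 0.0 → max 0.0 km
Site E: residuals A 205.9, B 139.1, C 37.0 → max 205.9 km
Only Site D has all residuals ≈ 0.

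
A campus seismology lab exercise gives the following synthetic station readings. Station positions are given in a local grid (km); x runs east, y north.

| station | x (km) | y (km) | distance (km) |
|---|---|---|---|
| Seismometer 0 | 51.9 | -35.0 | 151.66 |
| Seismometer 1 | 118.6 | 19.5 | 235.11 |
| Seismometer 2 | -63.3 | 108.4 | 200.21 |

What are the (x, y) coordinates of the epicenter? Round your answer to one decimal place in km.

(-89.4, -90.1)

Circle about each station: (x − 51.9)² + (y + 35.0)² = 151.66²; (x − 118.6)² + (y − 19.5)² = 235.11²; (x + 63.3)² + (y − 108.4)² = 200.21².
Subtracting the Seismometer 0 equation from the Seismometer 1 and Seismometer 2 equations removes the quadratic terms:
133.4 x + 109.0 y = -21748.36
-230.4 x + 286.8 y = -5244.45
Solving the 2×2 system: x ≈ -89.4, y ≈ -90.1 km.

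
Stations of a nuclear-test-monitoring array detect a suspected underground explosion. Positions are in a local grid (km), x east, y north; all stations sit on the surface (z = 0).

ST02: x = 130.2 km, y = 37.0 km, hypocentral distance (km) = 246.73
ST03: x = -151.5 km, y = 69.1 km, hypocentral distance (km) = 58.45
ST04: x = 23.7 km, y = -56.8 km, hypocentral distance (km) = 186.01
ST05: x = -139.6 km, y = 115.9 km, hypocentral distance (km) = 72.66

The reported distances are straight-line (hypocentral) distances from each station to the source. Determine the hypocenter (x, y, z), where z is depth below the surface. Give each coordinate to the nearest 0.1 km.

Each station gives a sphere (x−x_i)² + (y−y_i)² + z² = d_i² (stations at z=0).
Subtracting the ST02 sphere from ST03 and ST04: z² cancels, leaving linear equations in x and y:
-563.4 x + 64.2 y = 66865.31
-213.0 x − 187.6 y = 11742.86
Solving: x ≈ -111.402, y ≈ 63.889 km (keep extra digits for the depth step; rounded: -111.4, 63.9).
Then from the ST02 sphere: z² = 246.73² − (x − 130.2)² − (y − 37.0)² with x = -111.402, y = 63.889, so z ≈ 42.204 ≈ 42.2 km.

x ≈ -111.4 km, y ≈ 63.9 km, depth ≈ 42.2 km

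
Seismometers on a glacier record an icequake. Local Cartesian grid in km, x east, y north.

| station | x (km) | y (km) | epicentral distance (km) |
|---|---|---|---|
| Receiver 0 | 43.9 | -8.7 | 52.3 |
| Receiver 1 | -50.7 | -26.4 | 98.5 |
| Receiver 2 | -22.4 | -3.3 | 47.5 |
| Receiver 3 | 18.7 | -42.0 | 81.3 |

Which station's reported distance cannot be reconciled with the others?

Receiver 2

Solve using three stations at a time. Using Receiver 0, Receiver 1, Receiver 3 (subtract circle equations pairwise → linear system) gives (x, y) ≈ (22.8, 39.3).
Distances from that point to each station vs reported:
  Receiver 0: calculated 52.4 vs reported 52.3 → residual 0.1 km
  Receiver 1: calculated 98.6 vs reported 98.5 → residual 0.1 km
  Receiver 2: calculated 62.1 vs reported 47.5 → residual 14.6 km
  Receiver 3: calculated 81.4 vs reported 81.3 → residual 0.1 km
Receiver 0, Receiver 1, Receiver 3 are mutually consistent (residuals ≈ 0); Receiver 2 is off by 14.6 km.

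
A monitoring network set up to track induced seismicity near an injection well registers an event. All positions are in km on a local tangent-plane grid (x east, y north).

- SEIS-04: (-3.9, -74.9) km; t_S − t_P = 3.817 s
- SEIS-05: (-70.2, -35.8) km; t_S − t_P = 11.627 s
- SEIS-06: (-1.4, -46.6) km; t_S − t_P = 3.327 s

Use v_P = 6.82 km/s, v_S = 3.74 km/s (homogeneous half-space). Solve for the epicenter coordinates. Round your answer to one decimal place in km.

x ≈ 23.3 km, y ≈ -58.8 km

Distance from S−P lag: d = Δt · v_P v_S / (v_P − v_S) = Δt · (6.82·3.74)/(6.82−3.74) ≈ 8.2814·Δt.
So d_SEIS-04 = 31.61, d_SEIS-05 = 96.29, d_SEIS-06 = 27.55 km.
Circle about each station: (x + 3.9)² + (y + 74.9)² = 31.61²; (x + 70.2)² + (y + 35.8)² = 96.29²; (x + 1.4)² + (y + 46.6)² = 27.55².
Subtracting pairs of circle equations eliminates x²+y² and gives linear equations (the radical axes):
-132.6 x + 78.2 y = -7688.11
5.0 x + 56.6 y = -3211.51
Solving the 2×2 system: x ≈ 23.3, y ≈ -58.8 km.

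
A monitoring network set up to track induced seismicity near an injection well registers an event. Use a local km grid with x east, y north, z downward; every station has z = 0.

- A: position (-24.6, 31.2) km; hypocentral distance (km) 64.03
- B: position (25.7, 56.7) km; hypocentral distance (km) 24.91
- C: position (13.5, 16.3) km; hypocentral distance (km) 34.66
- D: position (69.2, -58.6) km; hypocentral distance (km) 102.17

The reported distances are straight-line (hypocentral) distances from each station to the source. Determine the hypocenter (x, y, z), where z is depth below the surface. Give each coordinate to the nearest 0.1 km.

Each station gives a sphere (x−x_i)² + (y−y_i)² + z² = d_i² (stations at z=0).
Subtracting the A sphere from B and C: z² cancels, leaving linear equations in x and y:
100.6 x + 51.0 y = 5776.11
76.2 x − 29.8 y = 1767.87
Solving: x ≈ 38.101, y ≈ 38.101 km (keep extra digits for the depth step; rounded: 38.1, 38.1).
Then from the A sphere: z² = 64.03² − (x + 24.6)² − (y − 31.2)² with x = 38.101, y = 38.101, so z ≈ 10.991 ≈ 11.0 km.

x ≈ 38.1 km, y ≈ 38.1 km, depth ≈ 11.0 km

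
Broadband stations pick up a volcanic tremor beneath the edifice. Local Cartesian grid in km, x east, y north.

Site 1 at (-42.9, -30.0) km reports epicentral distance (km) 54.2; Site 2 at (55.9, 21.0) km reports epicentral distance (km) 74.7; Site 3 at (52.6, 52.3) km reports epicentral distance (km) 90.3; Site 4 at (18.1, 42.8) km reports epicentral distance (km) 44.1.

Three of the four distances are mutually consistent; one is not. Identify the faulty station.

Site 3

Solve using three stations at a time. Using Site 1, Site 2, Site 4 (subtract circle equations pairwise → linear system) gives (x, y) ≈ (-18.8, 18.6).
Distances from that point to each station vs reported:
  Site 1: calculated 54.2 vs reported 54.2 → residual 0.0 km
  Site 2: calculated 74.7 vs reported 74.7 → residual 0.0 km
  Site 3: calculated 78.9 vs reported 90.3 → residual 11.4 km
  Site 4: calculated 44.1 vs reported 44.1 → residual 0.0 km
Site 1, Site 2, Site 4 are mutually consistent (residuals ≈ 0); Site 3 is off by 11.4 km.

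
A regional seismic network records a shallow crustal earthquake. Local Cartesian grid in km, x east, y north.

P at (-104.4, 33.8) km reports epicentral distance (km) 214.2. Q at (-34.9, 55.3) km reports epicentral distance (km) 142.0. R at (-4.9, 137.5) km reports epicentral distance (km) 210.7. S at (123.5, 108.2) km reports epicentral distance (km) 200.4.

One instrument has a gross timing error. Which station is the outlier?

P

Solve using three stations at a time. Using Q, R, S (subtract circle equations pairwise → linear system) gives (x, y) ≈ (31.8, -69.9).
Distances from that point to each station vs reported:
  P: calculated 171.2 vs reported 214.2 → residual 43.0 km
  Q: calculated 141.8 vs reported 142.0 → residual 0.2 km
  R: calculated 210.6 vs reported 210.7 → residual 0.1 km
  S: calculated 200.3 vs reported 200.4 → residual 0.1 km
Q, R, S are mutually consistent (residuals ≈ 0); P is off by 43.0 km.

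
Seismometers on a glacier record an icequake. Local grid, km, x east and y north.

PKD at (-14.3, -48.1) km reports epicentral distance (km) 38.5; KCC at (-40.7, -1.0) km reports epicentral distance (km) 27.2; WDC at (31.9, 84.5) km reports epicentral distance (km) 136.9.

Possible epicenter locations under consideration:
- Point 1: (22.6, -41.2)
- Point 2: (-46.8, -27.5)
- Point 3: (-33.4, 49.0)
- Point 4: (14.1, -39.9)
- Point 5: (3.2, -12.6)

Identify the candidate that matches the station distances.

Point 2

For each candidate, compare |candidate − station| to the reported distance:
Point 1: residuals PKD 1.0, KCC 47.8, WDC 10.9 → max 47.8 km
Point 2: residuals PKD 0.0, KCC 0.0, WDC 0.0 → max 0.0 km
Point 3: residuals PKD 60.5, KCC 23.3, WDC 62.6 → max 62.6 km
Point 4: residuals PKD 8.9, KCC 40.0, WDC 11.2 → max 40.0 km
Point 5: residuals PKD 1.1, KCC 18.2, WDC 35.6 → max 35.6 km
Only Point 2 has all residuals ≈ 0.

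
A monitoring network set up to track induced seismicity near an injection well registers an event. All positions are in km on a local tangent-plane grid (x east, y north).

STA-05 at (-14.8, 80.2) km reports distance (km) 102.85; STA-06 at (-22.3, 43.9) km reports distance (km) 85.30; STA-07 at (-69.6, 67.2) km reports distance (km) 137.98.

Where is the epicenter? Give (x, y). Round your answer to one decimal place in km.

x ≈ 52.0 km, y ≈ 2.0 km

Circle about each station: (x + 14.8)² + (y − 80.2)² = 102.85²; (x + 22.3)² + (y − 43.9)² = 85.30²; (x + 69.6)² + (y − 67.2)² = 137.98².
Subtracting the STA-05 equation from the STA-06 and STA-07 equations removes the quadratic terms:
-15.0 x − 72.6 y = -924.55
-109.6 x − 26.0 y = -5751.44
Solving the 2×2 system: x ≈ 52.0, y ≈ 2.0 km.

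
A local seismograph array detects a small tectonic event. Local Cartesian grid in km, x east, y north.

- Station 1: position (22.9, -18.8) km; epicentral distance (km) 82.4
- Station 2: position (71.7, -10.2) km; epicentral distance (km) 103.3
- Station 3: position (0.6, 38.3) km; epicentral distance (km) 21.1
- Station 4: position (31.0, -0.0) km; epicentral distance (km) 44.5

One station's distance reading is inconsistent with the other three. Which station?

Station 4

Solve using three stations at a time. Using Station 1, Station 2, Station 3 (subtract circle equations pairwise → linear system) gives (x, y) ≈ (-5.4, 58.6).
Distances from that point to each station vs reported:
  Station 1: calculated 82.4 vs reported 82.4 → residual 0.0 km
  Station 2: calculated 103.3 vs reported 103.3 → residual 0.0 km
  Station 3: calculated 21.2 vs reported 21.1 → residual 0.1 km
  Station 4: calculated 69.0 vs reported 44.5 → residual 24.5 km
Station 1, Station 2, Station 3 are mutually consistent (residuals ≈ 0); Station 4 is off by 24.5 km.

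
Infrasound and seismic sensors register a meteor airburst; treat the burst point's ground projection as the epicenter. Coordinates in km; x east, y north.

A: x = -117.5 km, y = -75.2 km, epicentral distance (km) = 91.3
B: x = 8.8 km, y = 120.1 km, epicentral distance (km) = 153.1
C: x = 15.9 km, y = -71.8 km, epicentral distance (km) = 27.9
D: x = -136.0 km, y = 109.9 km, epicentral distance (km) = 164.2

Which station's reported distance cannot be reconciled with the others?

C

Solve using three stations at a time. Using A, B, D (subtract circle equations pairwise → linear system) gives (x, y) ≈ (-41.6, -24.5).
Distances from that point to each station vs reported:
  A: calculated 91.3 vs reported 91.3 → residual 0.0 km
  B: calculated 153.1 vs reported 153.1 → residual 0.0 km
  C: calculated 74.5 vs reported 27.9 → residual 46.6 km
  D: calculated 164.2 vs reported 164.2 → residual 0.0 km
A, B, D are mutually consistent (residuals ≈ 0); C is off by 46.6 km.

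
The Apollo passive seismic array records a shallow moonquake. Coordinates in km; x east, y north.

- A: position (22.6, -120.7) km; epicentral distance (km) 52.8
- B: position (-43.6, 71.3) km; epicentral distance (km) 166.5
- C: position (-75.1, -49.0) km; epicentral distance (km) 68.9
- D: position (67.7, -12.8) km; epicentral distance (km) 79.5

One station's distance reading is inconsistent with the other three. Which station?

Solve using three stations at a time. Using A, B, C (subtract circle equations pairwise → linear system) gives (x, y) ≈ (-22.9, -93.9).
Distances from that point to each station vs reported:
  A: calculated 52.8 vs reported 52.8 → residual 0.0 km
  B: calculated 166.5 vs reported 166.5 → residual 0.0 km
  C: calculated 68.9 vs reported 68.9 → residual 0.0 km
  D: calculated 121.6 vs reported 79.5 → residual 42.1 km
A, B, C are mutually consistent (residuals ≈ 0); D is off by 42.1 km.

D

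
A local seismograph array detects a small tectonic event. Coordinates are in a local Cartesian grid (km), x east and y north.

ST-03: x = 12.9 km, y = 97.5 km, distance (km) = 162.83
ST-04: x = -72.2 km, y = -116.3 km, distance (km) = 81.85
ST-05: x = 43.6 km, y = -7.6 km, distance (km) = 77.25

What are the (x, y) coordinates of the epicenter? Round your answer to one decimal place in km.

x ≈ -9.4 km, y ≈ -63.8 km

Circle about each station: (x − 12.9)² + (y − 97.5)² = 162.83²; (x + 72.2)² + (y + 116.3)² = 81.85²; (x − 43.6)² + (y + 7.6)² = 77.25².
Subtracting pairs of circle equations eliminates x²+y² and gives linear equations (the radical axes):
-170.2 x − 427.6 y = 28880.06
61.4 x − 210.2 y = 12832.11
Solving the 2×2 system: x ≈ -9.4, y ≈ -63.8 km.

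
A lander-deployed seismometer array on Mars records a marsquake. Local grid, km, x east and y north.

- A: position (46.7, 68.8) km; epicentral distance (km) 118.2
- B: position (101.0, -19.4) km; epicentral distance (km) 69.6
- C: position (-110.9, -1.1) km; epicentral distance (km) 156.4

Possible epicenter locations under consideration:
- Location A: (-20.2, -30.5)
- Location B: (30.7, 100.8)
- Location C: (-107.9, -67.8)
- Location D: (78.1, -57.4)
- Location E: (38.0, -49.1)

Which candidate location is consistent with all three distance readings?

For each candidate, compare |candidate − station| to the reported distance:
Location A: residuals A 1.5, B 52.1, C 61.1 → max 61.1 km
Location B: residuals A 82.4, B 69.6, C 18.1 → max 82.4 km
Location C: residuals A 88.1, B 144.8, C 89.6 → max 144.8 km
Location D: residuals A 11.8, B 25.2, C 40.8 → max 40.8 km
Location E: residuals A 0.0, B 0.0, C 0.0 → max 0.0 km
Only Location E has all residuals ≈ 0.

Location E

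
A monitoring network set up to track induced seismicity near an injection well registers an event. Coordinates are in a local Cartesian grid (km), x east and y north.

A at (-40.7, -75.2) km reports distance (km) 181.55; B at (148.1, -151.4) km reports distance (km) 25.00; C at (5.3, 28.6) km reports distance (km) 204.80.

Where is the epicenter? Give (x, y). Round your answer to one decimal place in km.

x ≈ 131.5 km, y ≈ -132.7 km

Circle about each station: (x + 40.7)² + (y + 75.2)² = 181.55²; (x − 148.1)² + (y + 151.4)² = 25.00²; (x − 5.3)² + (y − 28.6)² = 204.80².
Subtracting pairs of circle equations eliminates x²+y² and gives linear equations (the radical axes):
377.6 x − 152.4 y = 69879.44
92.0 x + 207.6 y = -15448.12
Solving the 2×2 system: x ≈ 131.5, y ≈ -132.7 km.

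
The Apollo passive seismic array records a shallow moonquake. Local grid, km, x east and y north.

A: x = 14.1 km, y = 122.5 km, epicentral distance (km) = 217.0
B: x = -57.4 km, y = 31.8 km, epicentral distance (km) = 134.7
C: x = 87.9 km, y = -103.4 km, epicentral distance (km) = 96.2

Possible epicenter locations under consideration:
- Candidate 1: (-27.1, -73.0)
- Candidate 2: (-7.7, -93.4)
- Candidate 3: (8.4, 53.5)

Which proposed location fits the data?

For each candidate, compare |candidate − station| to the reported distance:
Candidate 1: residuals A 17.2, B 25.6, C 22.8 → max 25.6 km
Candidate 2: residuals A 0.0, B 0.0, C 0.1 → max 0.1 km
Candidate 3: residuals A 147.8, B 65.4, C 79.7 → max 147.8 km
Only Candidate 2 has all residuals ≈ 0.

Candidate 2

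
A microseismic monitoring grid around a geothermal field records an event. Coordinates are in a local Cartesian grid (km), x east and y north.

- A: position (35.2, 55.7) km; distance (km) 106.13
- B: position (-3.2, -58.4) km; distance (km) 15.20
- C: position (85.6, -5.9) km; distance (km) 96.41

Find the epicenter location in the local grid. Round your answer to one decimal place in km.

-3.3 km east, -43.2 km north

Circle about each station: (x − 35.2)² + (y − 55.7)² = 106.13²; (x + 3.2)² + (y + 58.4)² = 15.20²; (x − 85.6)² + (y + 5.9)² = 96.41².
Subtracting the A equation from the B and C equations removes the quadratic terms:
-76.8 x − 228.2 y = 10111.81
100.8 x − 123.2 y = 4989.33
Solving the 2×2 system: x ≈ -3.3, y ≈ -43.2 km.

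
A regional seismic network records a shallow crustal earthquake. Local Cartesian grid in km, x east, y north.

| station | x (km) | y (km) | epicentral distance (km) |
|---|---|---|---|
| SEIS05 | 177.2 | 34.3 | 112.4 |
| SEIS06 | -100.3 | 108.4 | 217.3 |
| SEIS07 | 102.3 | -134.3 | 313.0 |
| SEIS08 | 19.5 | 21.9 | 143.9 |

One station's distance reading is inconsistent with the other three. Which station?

Solve using three stations at a time. Using SEIS05, SEIS06, SEIS08 (subtract circle equations pairwise → linear system) gives (x, y) ≈ (116.0, 128.6).
Distances from that point to each station vs reported:
  SEIS05: calculated 112.4 vs reported 112.4 → residual 0.0 km
  SEIS06: calculated 217.3 vs reported 217.3 → residual 0.0 km
  SEIS07: calculated 263.2 vs reported 313.0 → residual 49.8 km
  SEIS08: calculated 143.9 vs reported 143.9 → residual 0.0 km
SEIS05, SEIS06, SEIS08 are mutually consistent (residuals ≈ 0); SEIS07 is off by 49.8 km.

SEIS07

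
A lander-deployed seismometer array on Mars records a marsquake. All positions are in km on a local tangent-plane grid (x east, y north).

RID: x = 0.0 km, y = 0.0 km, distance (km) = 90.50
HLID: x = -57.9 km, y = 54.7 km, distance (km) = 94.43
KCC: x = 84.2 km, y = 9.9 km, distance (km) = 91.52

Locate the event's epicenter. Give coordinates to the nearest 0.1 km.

(31.6, 84.8)

Circle about each station: x² + y² = 90.50²; (x + 57.9)² + (y − 54.7)² = 94.43²; (x − 84.2)² + (y − 9.9)² = 91.52².
Subtracting the RID equation from the HLID and KCC equations removes the quadratic terms:
-115.8 x + 109.4 y = 5617.73
168.4 x + 19.8 y = 7001.99
Solving the 2×2 system: x ≈ 31.6, y ≈ 84.8 km.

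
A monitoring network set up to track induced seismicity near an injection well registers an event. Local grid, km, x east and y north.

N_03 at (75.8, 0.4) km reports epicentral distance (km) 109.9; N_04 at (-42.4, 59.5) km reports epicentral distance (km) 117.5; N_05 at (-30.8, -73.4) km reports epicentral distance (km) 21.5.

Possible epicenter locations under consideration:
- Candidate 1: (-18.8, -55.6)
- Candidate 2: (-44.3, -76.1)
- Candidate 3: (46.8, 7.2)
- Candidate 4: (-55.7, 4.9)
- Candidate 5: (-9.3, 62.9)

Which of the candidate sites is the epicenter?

For each candidate, compare |candidate − station| to the reported distance:
Candidate 1: residuals N_03 0.0, N_04 0.0, N_05 0.0 → max 0.0 km
Candidate 2: residuals N_03 32.5, N_04 18.1, N_05 7.7 → max 32.5 km
Candidate 3: residuals N_03 80.1, N_04 14.1, N_05 90.4 → max 90.4 km
Candidate 4: residuals N_03 21.7, N_04 61.3, N_05 60.7 → max 61.3 km
Candidate 5: residuals N_03 4.3, N_04 84.2, N_05 116.5 → max 116.5 km
Only Candidate 1 has all residuals ≈ 0.

Candidate 1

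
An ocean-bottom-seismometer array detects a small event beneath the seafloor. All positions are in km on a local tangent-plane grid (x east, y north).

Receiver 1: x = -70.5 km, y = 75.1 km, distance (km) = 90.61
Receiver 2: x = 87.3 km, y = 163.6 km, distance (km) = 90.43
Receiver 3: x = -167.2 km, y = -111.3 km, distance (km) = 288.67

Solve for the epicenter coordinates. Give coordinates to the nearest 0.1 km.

(10.1, 116.5)

Circle about each station: (x + 70.5)² + (y − 75.1)² = 90.61²; (x − 87.3)² + (y − 163.6)² = 90.43²; (x + 167.2)² + (y + 111.3)² = 288.67².
Subtracting the Receiver 1 equation from the Receiver 2 and Receiver 3 equations removes the quadratic terms:
315.6 x + 177.0 y = 23808.58
-193.4 x − 372.8 y = -45386.93
Solving the 2×2 system: x ≈ 10.1, y ≈ 116.5 km.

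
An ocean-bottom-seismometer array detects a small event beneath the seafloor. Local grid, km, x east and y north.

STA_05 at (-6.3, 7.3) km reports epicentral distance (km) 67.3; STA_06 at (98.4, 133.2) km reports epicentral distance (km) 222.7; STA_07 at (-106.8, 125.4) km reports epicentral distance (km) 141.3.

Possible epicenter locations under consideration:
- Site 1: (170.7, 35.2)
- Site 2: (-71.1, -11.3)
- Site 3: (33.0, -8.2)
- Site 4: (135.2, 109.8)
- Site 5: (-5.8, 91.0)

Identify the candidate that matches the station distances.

For each candidate, compare |candidate − station| to the reported distance:
Site 1: residuals STA_05 111.9, STA_06 100.9, STA_07 150.5 → max 150.5 km
Site 2: residuals STA_05 0.1, STA_06 0.0, STA_07 0.0 → max 0.1 km
Site 3: residuals STA_05 25.1, STA_06 66.9, STA_07 52.1 → max 66.9 km
Site 4: residuals STA_05 107.4, STA_06 179.1, STA_07 101.2 → max 179.1 km
Site 5: residuals STA_05 16.4, STA_06 110.3, STA_07 34.6 → max 110.3 km
Only Site 2 has all residuals ≈ 0.

Site 2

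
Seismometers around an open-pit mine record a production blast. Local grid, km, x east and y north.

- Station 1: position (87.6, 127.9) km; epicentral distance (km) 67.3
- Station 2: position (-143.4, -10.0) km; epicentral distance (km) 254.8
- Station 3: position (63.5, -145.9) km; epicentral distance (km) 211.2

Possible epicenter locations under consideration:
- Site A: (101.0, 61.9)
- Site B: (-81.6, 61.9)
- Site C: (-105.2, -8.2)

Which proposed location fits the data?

Site A

For each candidate, compare |candidate − station| to the reported distance:
Site A: residuals Station 1 0.0, Station 2 0.0, Station 3 0.0 → max 0.0 km
Site B: residuals Station 1 114.3, Station 2 160.0, Station 3 42.2 → max 160.0 km
Site C: residuals Station 1 168.7, Station 2 216.6, Station 3 6.6 → max 216.6 km
Only Site A has all residuals ≈ 0.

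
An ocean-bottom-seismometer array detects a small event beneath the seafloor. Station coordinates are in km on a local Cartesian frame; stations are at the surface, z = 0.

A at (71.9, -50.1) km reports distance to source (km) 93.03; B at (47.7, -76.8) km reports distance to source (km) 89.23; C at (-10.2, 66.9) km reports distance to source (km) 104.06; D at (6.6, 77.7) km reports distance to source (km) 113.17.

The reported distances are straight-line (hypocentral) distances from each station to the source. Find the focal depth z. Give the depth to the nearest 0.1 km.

Each station gives a sphere (x−x_i)² + (y−y_i)² + z² = d_i² (stations at z=0).
Subtracting the A sphere from B and C: z² cancels, leaving linear equations in x and y:
-48.4 x − 53.4 y = 1186.50
-164.2 x + 234.0 y = -5273.87
Solving: x ≈ 0.198, y ≈ -22.399 km (keep extra digits for the depth step; rounded: 0.2, -22.4).
Then from the A sphere: z² = 93.03² − (x − 71.9)² − (y + 50.1)² with x = 0.198, y = -22.399, so z ≈ 52.403 ≈ 52.4 km.
Check against D (with the unrounded solution): distance 113.17 ≈ 113.17 km. ✓

z ≈ 52.4 km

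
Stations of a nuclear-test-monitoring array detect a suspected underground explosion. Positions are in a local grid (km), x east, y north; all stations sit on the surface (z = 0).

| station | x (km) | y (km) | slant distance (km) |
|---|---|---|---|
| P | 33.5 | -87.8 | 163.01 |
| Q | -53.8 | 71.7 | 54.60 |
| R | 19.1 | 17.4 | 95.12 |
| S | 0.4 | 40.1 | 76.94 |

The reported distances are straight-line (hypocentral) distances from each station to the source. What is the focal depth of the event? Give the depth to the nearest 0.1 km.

Each station gives a sphere (x−x_i)² + (y−y_i)² + z² = d_i² (stations at z=0).
Subtracting the P sphere from Q and R: z² cancels, leaving linear equations in x and y:
-174.6 x + 319.0 y = 22795.34
-28.8 x + 210.4 y = 9360.93
Solving: x ≈ -65.702, y ≈ 35.498 km (keep extra digits for the depth step; rounded: -65.7, 35.5).
Then from the P sphere: z² = 163.01² − (x − 33.5)² − (y + 87.8)² with x = -65.702, y = 35.498, so z ≈ 39.100 ≈ 39.1 km.

39.1 km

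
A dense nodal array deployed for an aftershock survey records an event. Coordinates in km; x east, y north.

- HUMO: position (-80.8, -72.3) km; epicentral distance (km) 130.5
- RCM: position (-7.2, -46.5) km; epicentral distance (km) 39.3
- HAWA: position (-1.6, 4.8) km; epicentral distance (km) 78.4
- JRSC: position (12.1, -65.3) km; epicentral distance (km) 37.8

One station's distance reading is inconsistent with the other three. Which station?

RCM

Solve using three stations at a time. Using HUMO, HAWA, JRSC (subtract circle equations pairwise → linear system) gives (x, y) ≈ (48.6, -55.4).
Distances from that point to each station vs reported:
  HUMO: calculated 130.5 vs reported 130.5 → residual 0.0 km
  RCM: calculated 56.5 vs reported 39.3 → residual 17.2 km
  HAWA: calculated 78.4 vs reported 78.4 → residual 0.0 km
  JRSC: calculated 37.8 vs reported 37.8 → residual 0.0 km
HUMO, HAWA, JRSC are mutually consistent (residuals ≈ 0); RCM is off by 17.2 km.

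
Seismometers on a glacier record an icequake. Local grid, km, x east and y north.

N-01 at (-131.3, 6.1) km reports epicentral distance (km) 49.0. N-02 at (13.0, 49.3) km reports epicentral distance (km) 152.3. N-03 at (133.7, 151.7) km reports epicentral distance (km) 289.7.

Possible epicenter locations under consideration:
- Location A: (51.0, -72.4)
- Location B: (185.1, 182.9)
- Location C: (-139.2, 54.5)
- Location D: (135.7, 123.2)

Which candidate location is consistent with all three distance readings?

Location C

For each candidate, compare |candidate − station| to the reported distance:
Location A: residuals N-01 149.5, N-02 24.8, N-03 50.8 → max 149.5 km
Location B: residuals N-01 313.4, N-02 65.6, N-03 229.6 → max 313.4 km
Location C: residuals N-01 0.0, N-02 0.0, N-03 0.0 → max 0.0 km
Location D: residuals N-01 242.6, N-02 9.1, N-03 261.1 → max 261.1 km
Only Location C has all residuals ≈ 0.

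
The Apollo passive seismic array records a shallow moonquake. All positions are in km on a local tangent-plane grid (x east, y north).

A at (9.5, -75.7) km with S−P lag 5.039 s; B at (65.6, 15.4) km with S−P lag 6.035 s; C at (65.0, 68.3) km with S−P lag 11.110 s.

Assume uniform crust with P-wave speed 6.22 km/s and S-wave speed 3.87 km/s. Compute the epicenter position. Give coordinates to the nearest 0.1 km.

(50.7, -44.6)

Distance from S−P lag: d = Δt · v_P v_S / (v_P − v_S) = Δt · (6.22·3.87)/(6.22−3.87) ≈ 10.2431·Δt.
So d_A = 51.62, d_B = 61.82, d_C = 113.80 km.
Circle about each station: (x − 9.5)² + (y + 75.7)² = 51.62²; (x − 65.6)² + (y − 15.4)² = 61.82²; (x − 65.0)² + (y − 68.3)² = 113.80².
Subtracting the A equation from the B and C equations removes the quadratic terms:
112.2 x + 182.2 y = -2437.31
111.0 x + 288.0 y = -7216.67
Solving the 2×2 system: x ≈ 50.7, y ≈ -44.6 km.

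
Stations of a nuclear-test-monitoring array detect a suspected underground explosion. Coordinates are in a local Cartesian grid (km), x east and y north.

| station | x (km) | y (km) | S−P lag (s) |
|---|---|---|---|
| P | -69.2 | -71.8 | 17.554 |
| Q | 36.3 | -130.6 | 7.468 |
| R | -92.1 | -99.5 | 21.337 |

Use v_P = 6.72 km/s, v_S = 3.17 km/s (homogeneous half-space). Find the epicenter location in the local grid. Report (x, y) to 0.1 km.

x ≈ 35.2 km, y ≈ -85.8 km

Distance from S−P lag: d = Δt · v_P v_S / (v_P − v_S) = Δt · (6.72·3.17)/(6.72−3.17) ≈ 6.0007·Δt.
So d_P = 105.34, d_Q = 44.81, d_R = 128.04 km.
Circle about each station: (x + 69.2)² + (y + 71.8)² = 105.34²; (x − 36.3)² + (y + 130.6)² = 44.81²; (x + 92.1)² + (y + 99.5)² = 128.04².
Subtracting pairs of circle equations eliminates x²+y² and gives linear equations (the radical axes):
211.0 x − 117.6 y = 17518.75
-45.8 x − 55.4 y = 3141.05
Solving the 2×2 system: x ≈ 35.2, y ≈ -85.8 km.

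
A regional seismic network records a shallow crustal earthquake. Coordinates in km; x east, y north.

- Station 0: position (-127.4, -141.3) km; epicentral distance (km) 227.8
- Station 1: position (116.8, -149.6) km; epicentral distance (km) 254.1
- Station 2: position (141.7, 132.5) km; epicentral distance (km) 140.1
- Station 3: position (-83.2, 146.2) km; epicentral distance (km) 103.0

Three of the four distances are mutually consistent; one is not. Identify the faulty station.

Station 2

Solve using three stations at a time. Using Station 0, Station 1, Station 3 (subtract circle equations pairwise → linear system) gives (x, y) ≈ (-24.2, 61.8).
Distances from that point to each station vs reported:
  Station 0: calculated 227.8 vs reported 227.8 → residual 0.0 km
  Station 1: calculated 254.1 vs reported 254.1 → residual 0.0 km
  Station 2: calculated 180.4 vs reported 140.1 → residual 40.3 km
  Station 3: calculated 103.0 vs reported 103.0 → residual 0.0 km
Station 0, Station 1, Station 3 are mutually consistent (residuals ≈ 0); Station 2 is off by 40.3 km.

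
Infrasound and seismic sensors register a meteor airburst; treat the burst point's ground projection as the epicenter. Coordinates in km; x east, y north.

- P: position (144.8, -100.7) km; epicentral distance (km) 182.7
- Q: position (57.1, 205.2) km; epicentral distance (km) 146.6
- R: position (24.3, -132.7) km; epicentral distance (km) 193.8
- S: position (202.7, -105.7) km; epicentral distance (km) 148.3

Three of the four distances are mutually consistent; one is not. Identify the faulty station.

S

Solve using three stations at a time. Using P, Q, R (subtract circle equations pairwise → linear system) gives (x, y) ≈ (55.3, 58.6).
Distances from that point to each station vs reported:
  P: calculated 182.7 vs reported 182.7 → residual 0.0 km
  Q: calculated 146.6 vs reported 146.6 → residual 0.0 km
  R: calculated 193.8 vs reported 193.8 → residual 0.0 km
  S: calculated 220.7 vs reported 148.3 → residual 72.4 km
P, Q, R are mutually consistent (residuals ≈ 0); S is off by 72.4 km.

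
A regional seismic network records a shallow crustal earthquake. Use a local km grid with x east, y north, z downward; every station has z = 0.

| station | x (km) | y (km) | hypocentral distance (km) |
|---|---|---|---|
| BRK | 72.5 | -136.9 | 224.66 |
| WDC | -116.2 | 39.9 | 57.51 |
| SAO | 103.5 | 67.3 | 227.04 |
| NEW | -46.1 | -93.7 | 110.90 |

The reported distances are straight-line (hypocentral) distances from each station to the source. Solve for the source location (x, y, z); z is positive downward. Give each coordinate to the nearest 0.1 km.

Each station gives a sphere (x−x_i)² + (y−y_i)² + z² = d_i² (stations at z=0).
Subtracting the BRK sphere from WDC and SAO: z² cancels, leaving linear equations in x and y:
-377.4 x + 353.6 y = 38261.31
62.0 x + 408.4 y = -9831.37
Solving: x ≈ -108.503, y ≈ -7.601 km (keep extra digits for the depth step; rounded: -108.5, -7.6).
Then from the BRK sphere: z² = 224.66² − (x − 72.5)² − (y + 136.9)² with x = -108.503, y = -7.601, so z ≈ 31.493 ≈ 31.5 km.
Check against NEW (with the unrounded solution): distance 110.90 ≈ 110.90 km. ✓

(-108.5, -7.6, 31.5)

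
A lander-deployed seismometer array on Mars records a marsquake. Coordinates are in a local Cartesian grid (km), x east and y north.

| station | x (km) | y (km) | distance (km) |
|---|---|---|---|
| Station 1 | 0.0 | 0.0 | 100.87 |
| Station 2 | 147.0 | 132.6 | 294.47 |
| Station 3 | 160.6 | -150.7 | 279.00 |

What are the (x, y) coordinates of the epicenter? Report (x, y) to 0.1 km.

-94.0 km east, -36.6 km north

Circle about each station: x² + y² = 100.87²; (x − 147.0)² + (y − 132.6)² = 294.47²; (x − 160.6)² + (y + 150.7)² = 279.00².
Subtracting pairs of circle equations eliminates x²+y² and gives linear equations (the radical axes):
294.0 x + 265.2 y = -37346.06
321.2 x − 301.4 y = -19163.39
Solving the 2×2 system: x ≈ -94.0, y ≈ -36.6 km.
Check against Station 1 (with the unrounded x, y): √(x²+y²) = 100.88 ≈ 100.87 km. ✓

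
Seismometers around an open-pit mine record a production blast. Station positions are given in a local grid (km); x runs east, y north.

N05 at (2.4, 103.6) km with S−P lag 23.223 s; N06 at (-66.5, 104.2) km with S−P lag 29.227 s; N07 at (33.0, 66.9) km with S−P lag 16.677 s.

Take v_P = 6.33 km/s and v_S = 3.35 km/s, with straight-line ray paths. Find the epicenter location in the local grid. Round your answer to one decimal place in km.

Distance from S−P lag: d = Δt · v_P v_S / (v_P − v_S) = Δt · (6.33·3.35)/(6.33−3.35) ≈ 7.1159·Δt.
So d_N05 = 165.25, d_N06 = 207.98, d_N07 = 118.67 km.
Circle about each station: (x − 2.4)² + (y − 103.6)² = 165.25²; (x + 66.5)² + (y − 104.2)² = 207.98²; (x − 33.0)² + (y − 66.9)² = 118.67².
Subtracting the N05 equation from the N06 and N07 equations removes the quadratic terms:
-137.8 x + 1.2 y = -11406.95
61.2 x − 73.4 y = 8050.88
Solving the 2×2 system: x ≈ 82.4, y ≈ -41.0 km.

(82.4, -41.0)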